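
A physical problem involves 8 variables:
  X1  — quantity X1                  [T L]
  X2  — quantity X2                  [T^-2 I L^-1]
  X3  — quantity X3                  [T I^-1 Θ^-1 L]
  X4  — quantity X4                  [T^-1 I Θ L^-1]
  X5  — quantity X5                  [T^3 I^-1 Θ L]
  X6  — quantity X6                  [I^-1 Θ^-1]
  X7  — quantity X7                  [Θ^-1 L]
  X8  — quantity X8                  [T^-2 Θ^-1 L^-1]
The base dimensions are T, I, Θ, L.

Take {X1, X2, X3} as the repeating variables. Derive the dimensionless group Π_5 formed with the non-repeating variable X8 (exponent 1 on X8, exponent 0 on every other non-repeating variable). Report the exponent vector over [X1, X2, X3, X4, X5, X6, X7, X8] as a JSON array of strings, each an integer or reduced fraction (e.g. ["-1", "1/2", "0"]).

["1", "-1", "-1", "0", "0", "0", "0", "1"]

Dimensional matrix (T×I×Θ×L by X1×X2×X3×X4×X5×X6×X7×X8):
  T: [ 1 -2  1 -1  3  0  0 -2]
  I: [ 0  1 -1  1 -1 -1  0  0]
  Θ: [ 0  0 -1  1  1 -1 -1 -1]
  L: [ 1 -1  1 -1  1  0  1 -1]
Row reduction gives pivot columns X1,X2,X3; rank = 3
Pivot set = {X1,X2,X3}, free = {X4,X5,X6,X7,X8}
RREF:
  r0: [   1    0    0    0    0   -1    1   -1]
  r1: [   0    1    0    0   -2    0    1    1]
  r2: [   0    0    1   -1   -1    1    1    1]
  r3: [   0    0    0    0    0    0    0    0]
Fix exponent of X8 at 1, X4 at 0, X5 at 0, X6 at 0, X7 at 0; solve each RREF row for its pivot's exponent:
  r0: exp(X1) + (-1)·1 = 0 ⇒ exp(X1) = 1
  r1: exp(X2) + (1)·1 = 0 ⇒ exp(X2) = -1
  r2: exp(X3) + (1)·1 = 0 ⇒ exp(X3) = -1
Π_5 = X1 · X2^-1 · X3^-1 · X8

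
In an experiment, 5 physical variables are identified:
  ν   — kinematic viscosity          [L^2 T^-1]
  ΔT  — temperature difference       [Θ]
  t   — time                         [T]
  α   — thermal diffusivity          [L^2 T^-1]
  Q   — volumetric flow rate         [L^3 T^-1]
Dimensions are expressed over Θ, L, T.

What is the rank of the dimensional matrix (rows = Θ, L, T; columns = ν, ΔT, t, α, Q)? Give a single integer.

Write exponents as rows Θ,L,T / cols ν,ΔT,t,α,Q:
  Θ: [ 0  1  0  0  0]
  L: [ 2  0  0  2  3]
  T: [-1  0  1 -1 -1]
Echelon form has 3 nonzero rows (pivots: ν,ΔT,t)

3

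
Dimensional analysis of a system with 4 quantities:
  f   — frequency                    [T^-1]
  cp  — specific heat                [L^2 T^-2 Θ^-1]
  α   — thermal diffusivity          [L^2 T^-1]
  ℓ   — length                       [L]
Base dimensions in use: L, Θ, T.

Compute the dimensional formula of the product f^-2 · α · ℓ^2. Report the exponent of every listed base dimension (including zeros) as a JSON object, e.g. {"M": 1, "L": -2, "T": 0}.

{"L": 4, "Θ": 0, "T": 1}

Dimensional matrix (L×Θ×T by f×cp×α×ℓ):
  L: [ 0  2  2  1]
  Θ: [ 0 -1  0  0]
  T: [-1 -2 -1  0]
  [L]: (-2)·0+(1)·2+(2)·1 = 4
  [Θ]: (-2)·0+(1)·0+(2)·0 = 0
  [T]: (-2)·-1+(1)·-1+(2)·0 = 1
⇒ L^4 T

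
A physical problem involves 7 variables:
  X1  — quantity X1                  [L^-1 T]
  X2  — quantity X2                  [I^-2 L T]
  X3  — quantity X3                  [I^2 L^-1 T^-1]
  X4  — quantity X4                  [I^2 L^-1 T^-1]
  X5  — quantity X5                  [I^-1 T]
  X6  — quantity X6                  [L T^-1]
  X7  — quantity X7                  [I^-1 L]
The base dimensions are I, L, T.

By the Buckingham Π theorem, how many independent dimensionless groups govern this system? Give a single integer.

Exponent matrix [I,L,T] × [X1,X2,X3,X4,X5,X6,X7]:
  I: [ 0 -2  2  2 -1  0 -1]
  L: [-1  1 -1 -1  0  1  1]
  T: [ 1  1 -1 -1  1 -1  0]
RREF → pivots at {X1,X2} ⇒ r = 2
7 vars − rank 2 = 5 Π groups

5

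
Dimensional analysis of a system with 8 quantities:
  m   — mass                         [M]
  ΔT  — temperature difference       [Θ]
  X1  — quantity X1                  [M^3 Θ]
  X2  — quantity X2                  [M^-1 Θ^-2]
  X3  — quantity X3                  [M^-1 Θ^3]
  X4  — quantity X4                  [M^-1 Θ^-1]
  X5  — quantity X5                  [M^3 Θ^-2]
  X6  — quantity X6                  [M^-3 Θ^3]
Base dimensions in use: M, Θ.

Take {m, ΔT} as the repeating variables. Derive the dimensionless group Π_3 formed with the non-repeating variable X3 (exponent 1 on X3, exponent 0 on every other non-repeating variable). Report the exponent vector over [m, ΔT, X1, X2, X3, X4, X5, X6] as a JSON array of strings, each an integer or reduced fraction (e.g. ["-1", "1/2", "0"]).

["1", "-3", "0", "0", "1", "0", "0", "0"]

Exponent matrix [M,Θ] × [m,ΔT,X1,X2,X3,X4,X5,X6]:
  M: [ 1  0  3 -1 -1 -1  3 -3]
  Θ: [ 0  1  1 -2  3 -1 -2  3]
Echelon form has 2 nonzero rows (pivots: m,ΔT)
Pivot set = {m,ΔT}, free = {X1,X2,X3,X4,X5,X6}
RREF:
  r0: [   1    0    3   -1   -1   -1    3   -3]
  r1: [   0    1    1   -2    3   -1   -2    3]
Fix exponent of X3 at 1, X1 at 0, X2 at 0, X4 at 0, X5 at 0, X6 at 0; solve each RREF row for its pivot's exponent:
  r0: exp(m) + (-1)·1 = 0 ⇒ exp(m) = 1
  r1: exp(ΔT) + (3)·1 = 0 ⇒ exp(ΔT) = -3
Π_3 = m · ΔT^-3 · X3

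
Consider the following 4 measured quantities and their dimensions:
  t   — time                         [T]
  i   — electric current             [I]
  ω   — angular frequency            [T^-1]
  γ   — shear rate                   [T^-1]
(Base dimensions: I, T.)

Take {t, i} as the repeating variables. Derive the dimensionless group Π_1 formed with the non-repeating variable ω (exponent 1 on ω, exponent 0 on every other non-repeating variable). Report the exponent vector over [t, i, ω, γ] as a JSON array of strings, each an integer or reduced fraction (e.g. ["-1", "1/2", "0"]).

Exponent matrix [I,T] × [t,i,ω,γ]:
  I: [ 0  1  0  0]
  T: [ 1  0 -1 -1]
RREF → pivots at {t,i} ⇒ r = 2
Pivot set = {t,i}, free = {ω,γ}
RREF:
  r0: [   1    0   -1   -1]
  r1: [   0    1    0    0]
Fix exponent of ω at 1, γ at 0; solve each RREF row for its pivot's exponent:
  r0: exp(t) + (-1)·1 = 0 ⇒ exp(t) = 1
  r1: exp(i) + (0)·1 = 0 ⇒ exp(i) = 0
Π_1 = t · ω

["1", "0", "1", "0"]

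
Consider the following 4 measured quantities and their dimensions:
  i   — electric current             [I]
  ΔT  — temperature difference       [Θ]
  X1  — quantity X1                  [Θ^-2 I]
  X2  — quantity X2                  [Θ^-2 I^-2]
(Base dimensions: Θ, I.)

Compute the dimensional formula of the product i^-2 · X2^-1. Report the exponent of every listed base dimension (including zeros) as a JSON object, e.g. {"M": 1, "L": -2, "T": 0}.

{"Θ": 2, "I": 0}

Dimensional matrix (Θ×I by i×ΔT×X1×X2):
  Θ: [ 0  1 -2 -2]
  I: [ 1  0  1 -2]
  [Θ]: (-2)·0+(-1)·-2 = 2
  [I]: (-2)·1+(-1)·-2 = 0
⇒ Θ^2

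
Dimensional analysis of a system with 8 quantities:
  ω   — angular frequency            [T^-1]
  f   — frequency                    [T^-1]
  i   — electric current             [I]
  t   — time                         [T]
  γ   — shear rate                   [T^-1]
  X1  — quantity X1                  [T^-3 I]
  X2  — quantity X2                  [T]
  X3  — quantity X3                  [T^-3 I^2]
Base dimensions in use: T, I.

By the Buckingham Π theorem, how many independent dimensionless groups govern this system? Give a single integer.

6

Write exponents as rows T,I / cols ω,f,i,t,γ,X1,X2,X3:
  T: [-1 -1  0  1 -1 -3  1 -3]
  I: [ 0  0  1  0  0  1  0  2]
RREF → pivots at {ω,i} ⇒ r = 2
Π count = n − r = 8 − 2 = 6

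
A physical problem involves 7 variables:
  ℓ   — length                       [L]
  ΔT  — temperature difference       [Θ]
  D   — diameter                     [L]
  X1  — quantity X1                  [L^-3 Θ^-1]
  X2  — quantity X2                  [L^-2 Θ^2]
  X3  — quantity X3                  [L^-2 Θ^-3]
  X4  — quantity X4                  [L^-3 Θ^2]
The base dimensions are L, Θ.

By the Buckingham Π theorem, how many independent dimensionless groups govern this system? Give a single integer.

Exponent matrix [L,Θ] × [ℓ,ΔT,D,X1,X2,X3,X4]:
  L: [ 1  0  1 -3 -2 -2 -3]
  Θ: [ 0  1  0 -1  2 -3  2]
RREF → pivots at {ℓ,ΔT} ⇒ r = 2
n=7, r=2 ⇒ 5 dimensionless groups

5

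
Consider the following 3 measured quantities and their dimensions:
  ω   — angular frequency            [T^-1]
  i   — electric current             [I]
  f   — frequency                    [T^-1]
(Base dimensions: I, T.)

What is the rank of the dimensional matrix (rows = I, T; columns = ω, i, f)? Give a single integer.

Dimensional matrix (I×T by ω×i×f):
  I: [ 0  1  0]
  T: [-1  0 -1]
Echelon form has 2 nonzero rows (pivots: ω,i)

2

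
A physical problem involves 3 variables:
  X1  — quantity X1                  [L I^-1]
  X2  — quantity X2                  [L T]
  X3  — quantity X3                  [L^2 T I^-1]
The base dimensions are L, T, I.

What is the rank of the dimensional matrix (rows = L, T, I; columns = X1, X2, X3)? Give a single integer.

Write exponents as rows L,T,I / cols X1,X2,X3:
  L: [ 1  1  2]
  T: [ 0  1  1]
  I: [-1  0 -1]
Echelon form has 2 nonzero rows (pivots: X1,X2)

2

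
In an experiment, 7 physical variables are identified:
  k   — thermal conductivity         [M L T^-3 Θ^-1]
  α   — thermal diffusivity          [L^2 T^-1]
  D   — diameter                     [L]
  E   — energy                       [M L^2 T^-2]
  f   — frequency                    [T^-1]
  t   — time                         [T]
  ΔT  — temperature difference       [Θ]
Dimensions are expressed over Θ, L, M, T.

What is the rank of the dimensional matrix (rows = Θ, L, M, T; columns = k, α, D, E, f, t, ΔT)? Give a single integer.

4

Write exponents as rows Θ,L,M,T / cols k,α,D,E,f,t,ΔT:
  Θ: [-1  0  0  0  0  0  1]
  L: [ 1  2  1  2  0  0  0]
  M: [ 1  0  0  1  0  0  0]
  T: [-3 -1  0 -2 -1  1  0]
RREF → pivots at {k,α,D,E} ⇒ r = 4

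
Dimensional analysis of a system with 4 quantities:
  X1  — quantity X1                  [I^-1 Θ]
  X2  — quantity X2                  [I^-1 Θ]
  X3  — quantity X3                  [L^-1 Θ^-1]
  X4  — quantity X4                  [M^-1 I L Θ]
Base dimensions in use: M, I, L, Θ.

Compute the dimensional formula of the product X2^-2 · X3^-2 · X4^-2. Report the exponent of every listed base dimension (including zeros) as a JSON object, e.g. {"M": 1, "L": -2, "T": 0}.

{"M": 2, "I": 0, "L": 0, "Θ": -2}

Write exponents as rows M,I,L,Θ / cols X1,X2,X3,X4:
  M: [ 0  0  0 -1]
  I: [-1 -1  0  1]
  L: [ 0  0 -1  1]
  Θ: [ 1  1 -1  1]
  [M]: (-2)·0+(-2)·0+(-2)·-1 = 2
  [I]: (-2)·-1+(-2)·0+(-2)·1 = 0
  [L]: (-2)·0+(-2)·-1+(-2)·1 = 0
  [Θ]: (-2)·1+(-2)·-1+(-2)·1 = -2
⇒ M^2 Θ^-2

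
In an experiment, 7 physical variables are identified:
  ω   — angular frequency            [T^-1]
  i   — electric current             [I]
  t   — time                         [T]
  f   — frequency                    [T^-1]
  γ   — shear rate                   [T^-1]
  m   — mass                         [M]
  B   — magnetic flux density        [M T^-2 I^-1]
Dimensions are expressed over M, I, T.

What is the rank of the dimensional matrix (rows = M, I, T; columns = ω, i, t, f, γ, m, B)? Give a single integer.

Exponent matrix [M,I,T] × [ω,i,t,f,γ,m,B]:
  M: [ 0  0  0  0  0  1  1]
  I: [ 0  1  0  0  0  0 -1]
  T: [-1  0  1 -1 -1  0 -2]
Echelon form has 3 nonzero rows (pivots: ω,i,m)

3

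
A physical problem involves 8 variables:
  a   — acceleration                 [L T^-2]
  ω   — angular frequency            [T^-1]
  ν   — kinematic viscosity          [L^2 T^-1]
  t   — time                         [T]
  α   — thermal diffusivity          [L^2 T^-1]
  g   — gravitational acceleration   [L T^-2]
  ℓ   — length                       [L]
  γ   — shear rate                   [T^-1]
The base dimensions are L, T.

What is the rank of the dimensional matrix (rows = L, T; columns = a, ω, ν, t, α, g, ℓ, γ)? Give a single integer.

2

Exponent matrix [L,T] × [a,ω,ν,t,α,g,ℓ,γ]:
  L: [ 1  0  2  0  2  1  1  0]
  T: [-2 -1 -1  1 -1 -2  0 -1]
Row reduction gives pivot columns a,ω; rank = 2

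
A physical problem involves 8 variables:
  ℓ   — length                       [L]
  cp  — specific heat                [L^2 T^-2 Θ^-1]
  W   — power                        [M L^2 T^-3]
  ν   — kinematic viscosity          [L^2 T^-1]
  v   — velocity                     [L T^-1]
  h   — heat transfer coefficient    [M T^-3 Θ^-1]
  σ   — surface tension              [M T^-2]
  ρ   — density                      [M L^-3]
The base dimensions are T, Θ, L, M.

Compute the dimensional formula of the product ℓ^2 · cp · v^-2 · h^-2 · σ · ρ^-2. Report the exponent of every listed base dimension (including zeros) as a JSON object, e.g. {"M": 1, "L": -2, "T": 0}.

{"T": 4, "Θ": 1, "L": 8, "M": -3}

Exponent matrix [T,Θ,L,M] × [ℓ,cp,W,ν,v,h,σ,ρ]:
  T: [ 0 -2 -3 -1 -1 -3 -2  0]
  Θ: [ 0 -1  0  0  0 -1  0  0]
  L: [ 1  2  2  2  1  0  0 -3]
  M: [ 0  0  1  0  0  1  1  1]
  [T]: (2)·0+(1)·-2+(-2)·-1+(-2)·-3+(1)·-2+(-2)·0 = 4
  [Θ]: (2)·0+(1)·-1+(-2)·0+(-2)·-1+(1)·0+(-2)·0 = 1
  [L]: (2)·1+(1)·2+(-2)·1+(-2)·0+(1)·0+(-2)·-3 = 8
  [M]: (2)·0+(1)·0+(-2)·0+(-2)·1+(1)·1+(-2)·1 = -3
⇒ T^4 Θ L^8 M^-3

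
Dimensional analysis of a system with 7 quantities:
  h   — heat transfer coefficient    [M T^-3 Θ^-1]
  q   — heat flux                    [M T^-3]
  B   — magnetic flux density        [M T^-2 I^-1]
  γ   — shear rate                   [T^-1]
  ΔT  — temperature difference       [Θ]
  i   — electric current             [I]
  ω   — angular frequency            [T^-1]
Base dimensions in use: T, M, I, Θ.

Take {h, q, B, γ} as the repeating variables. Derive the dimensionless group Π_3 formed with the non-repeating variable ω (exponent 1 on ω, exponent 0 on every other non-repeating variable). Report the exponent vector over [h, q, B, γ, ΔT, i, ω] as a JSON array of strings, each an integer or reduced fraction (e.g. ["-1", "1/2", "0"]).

["0", "0", "0", "-1", "0", "0", "1"]

Dimensional matrix (T×M×I×Θ by h×q×B×γ×ΔT×i×ω):
  T: [-3 -3 -2 -1  0  0 -1]
  M: [ 1  1  1  0  0  0  0]
  I: [ 0  0 -1  0  0  1  0]
  Θ: [-1  0  0  0  1  0  0]
Echelon form has 4 nonzero rows (pivots: h,q,B,γ)
Pivot set = {h,q,B,γ}, free = {ΔT,i,ω}
RREF:
  r0: [   1    0    0    0   -1    0    0]
  r1: [   0    1    0    0    1    1    0]
  r2: [   0    0    1    0    0   -1    0]
  r3: [   0    0    0    1    0   -1    1]
Fix exponent of ω at 1, ΔT at 0, i at 0; solve each RREF row for its pivot's exponent:
  r0: exp(h) + (0)·1 = 0 ⇒ exp(h) = 0
  r1: exp(q) + (0)·1 = 0 ⇒ exp(q) = 0
  r2: exp(B) + (0)·1 = 0 ⇒ exp(B) = 0
  r3: exp(γ) + (1)·1 = 0 ⇒ exp(γ) = -1
Π_3 = γ^-1 · ω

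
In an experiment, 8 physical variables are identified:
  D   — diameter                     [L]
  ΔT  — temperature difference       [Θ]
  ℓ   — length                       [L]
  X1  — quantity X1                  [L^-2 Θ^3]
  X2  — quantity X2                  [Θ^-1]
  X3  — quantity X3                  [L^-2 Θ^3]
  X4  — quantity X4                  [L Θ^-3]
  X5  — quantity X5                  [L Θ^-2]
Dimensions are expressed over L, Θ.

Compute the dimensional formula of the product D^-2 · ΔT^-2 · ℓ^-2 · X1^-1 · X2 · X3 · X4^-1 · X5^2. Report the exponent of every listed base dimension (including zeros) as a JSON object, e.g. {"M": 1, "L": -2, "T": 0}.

{"L": -3, "Θ": -4}

Write exponents as rows L,Θ / cols D,ΔT,ℓ,X1,X2,X3,X4,X5:
  L: [ 1  0  1 -2  0 -2  1  1]
  Θ: [ 0  1  0  3 -1  3 -3 -2]
  [L]: (-2)·1+(-2)·0+(-2)·1+(-1)·-2+(1)·0+(1)·-2+(-1)·1+(2)·1 = -3
  [Θ]: (-2)·0+(-2)·1+(-2)·0+(-1)·3+(1)·-1+(1)·3+(-1)·-3+(2)·-2 = -4
⇒ L^-3 Θ^-4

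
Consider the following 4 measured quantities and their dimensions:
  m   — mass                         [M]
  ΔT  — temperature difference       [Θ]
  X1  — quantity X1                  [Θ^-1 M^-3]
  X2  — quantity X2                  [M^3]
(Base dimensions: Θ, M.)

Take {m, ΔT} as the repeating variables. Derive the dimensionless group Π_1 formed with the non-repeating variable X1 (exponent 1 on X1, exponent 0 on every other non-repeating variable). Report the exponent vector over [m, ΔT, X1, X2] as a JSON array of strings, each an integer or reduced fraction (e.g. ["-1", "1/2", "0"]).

["3", "1", "1", "0"]

Write exponents as rows Θ,M / cols m,ΔT,X1,X2:
  Θ: [ 0  1 -1  0]
  M: [ 1  0 -3  3]
RREF → pivots at {m,ΔT} ⇒ r = 2
Repeat: m,ΔT; free: X1,X2
RREF:
  r0: [   1    0   -3    3]
  r1: [   0    1   -1    0]
Fix exponent of X1 at 1, X2 at 0; solve each RREF row for its pivot's exponent:
  r0: exp(m) + (-3)·1 = 0 ⇒ exp(m) = 3
  r1: exp(ΔT) + (-1)·1 = 0 ⇒ exp(ΔT) = 1
Π_1 = m^3 · ΔT · X1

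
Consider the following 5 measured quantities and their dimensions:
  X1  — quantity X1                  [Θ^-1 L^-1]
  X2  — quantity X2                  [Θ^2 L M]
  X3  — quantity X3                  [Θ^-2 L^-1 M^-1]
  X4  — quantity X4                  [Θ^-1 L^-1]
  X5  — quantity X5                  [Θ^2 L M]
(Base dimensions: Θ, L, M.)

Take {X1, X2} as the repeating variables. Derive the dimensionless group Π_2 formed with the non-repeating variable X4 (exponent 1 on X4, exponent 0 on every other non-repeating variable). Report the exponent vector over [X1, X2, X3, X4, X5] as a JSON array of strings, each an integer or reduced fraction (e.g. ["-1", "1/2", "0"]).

["-1", "0", "0", "1", "0"]

Dimensional matrix (Θ×L×M by X1×X2×X3×X4×X5):
  Θ: [-1  2 -2 -1  2]
  L: [-1  1 -1 -1  1]
  M: [ 0  1 -1  0  1]
Row reduction gives pivot columns X1,X2; rank = 2
Pivot set = {X1,X2}, free = {X3,X4,X5}
RREF:
  r0: [   1    0    0    1    0]
  r1: [   0    1   -1    0    1]
  r2: [   0    0    0    0    0]
Fix exponent of X4 at 1, X3 at 0, X5 at 0; solve each RREF row for its pivot's exponent:
  r0: exp(X1) + (1)·1 = 0 ⇒ exp(X1) = -1
  r1: exp(X2) + (0)·1 = 0 ⇒ exp(X2) = 0
Π_2 = X1^-1 · X4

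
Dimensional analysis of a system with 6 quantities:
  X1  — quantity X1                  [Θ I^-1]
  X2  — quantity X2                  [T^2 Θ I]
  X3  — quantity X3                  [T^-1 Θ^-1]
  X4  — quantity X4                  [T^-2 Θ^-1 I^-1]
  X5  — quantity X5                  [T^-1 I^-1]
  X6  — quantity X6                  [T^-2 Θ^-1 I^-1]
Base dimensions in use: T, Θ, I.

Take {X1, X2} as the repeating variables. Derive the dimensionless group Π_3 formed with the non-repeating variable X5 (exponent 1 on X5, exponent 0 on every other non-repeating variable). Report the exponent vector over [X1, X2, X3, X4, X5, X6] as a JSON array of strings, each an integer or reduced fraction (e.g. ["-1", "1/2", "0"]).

["-1/2", "1/2", "0", "0", "1", "0"]

Exponent matrix [T,Θ,I] × [X1,X2,X3,X4,X5,X6]:
  T: [ 0  2 -1 -2 -1 -2]
  Θ: [ 1  1 -1 -1  0 -1]
  I: [-1  1  0 -1 -1 -1]
RREF → pivots at {X1,X2} ⇒ r = 2
Pivot set = {X1,X2}, free = {X3,X4,X5,X6}
RREF:
  r0: [   1    0 -1/2    0  1/2    0]
  r1: [   0    1 -1/2   -1 -1/2   -1]
  r2: [   0    0    0    0    0    0]
Fix exponent of X5 at 1, X3 at 0, X4 at 0, X6 at 0; solve each RREF row for its pivot's exponent:
  r0: exp(X1) + (1/2)·1 = 0 ⇒ exp(X1) = -1/2
  r1: exp(X2) + (-1/2)·1 = 0 ⇒ exp(X2) = 1/2
Π_3 = X1^(-1/2) · X2^(1/2) · X5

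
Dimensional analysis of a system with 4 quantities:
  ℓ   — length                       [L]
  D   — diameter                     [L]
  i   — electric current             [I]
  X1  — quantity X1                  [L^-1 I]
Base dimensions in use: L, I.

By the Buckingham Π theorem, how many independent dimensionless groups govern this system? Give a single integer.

Exponent matrix [L,I] × [ℓ,D,i,X1]:
  L: [ 1  1  0 -1]
  I: [ 0  0  1  1]
RREF → pivots at {ℓ,i} ⇒ r = 2
4 vars − rank 2 = 2 Π groups

2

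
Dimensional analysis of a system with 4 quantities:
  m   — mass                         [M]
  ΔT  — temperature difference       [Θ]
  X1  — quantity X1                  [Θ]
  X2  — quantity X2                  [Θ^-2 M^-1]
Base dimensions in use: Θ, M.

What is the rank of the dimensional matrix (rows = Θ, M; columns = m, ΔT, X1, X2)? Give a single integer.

2

Write exponents as rows Θ,M / cols m,ΔT,X1,X2:
  Θ: [ 0  1  1 -2]
  M: [ 1  0  0 -1]
Row reduction gives pivot columns m,ΔT; rank = 2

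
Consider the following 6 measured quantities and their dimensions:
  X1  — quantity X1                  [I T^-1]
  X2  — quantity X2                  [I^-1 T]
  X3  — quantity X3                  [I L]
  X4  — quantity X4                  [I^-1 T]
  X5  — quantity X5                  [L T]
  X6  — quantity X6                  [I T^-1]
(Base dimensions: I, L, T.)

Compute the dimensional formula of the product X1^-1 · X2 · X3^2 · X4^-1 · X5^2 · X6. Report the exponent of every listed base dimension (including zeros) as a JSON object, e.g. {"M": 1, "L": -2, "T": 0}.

{"I": 2, "L": 4, "T": 2}

Write exponents as rows I,L,T / cols X1,X2,X3,X4,X5,X6:
  I: [ 1 -1  1 -1  0  1]
  L: [ 0  0  1  0  1  0]
  T: [-1  1  0  1  1 -1]
  [I]: (-1)·1+(1)·-1+(2)·1+(-1)·-1+(2)·0+(1)·1 = 2
  [L]: (-1)·0+(1)·0+(2)·1+(-1)·0+(2)·1+(1)·0 = 4
  [T]: (-1)·-1+(1)·1+(2)·0+(-1)·1+(2)·1+(1)·-1 = 2
⇒ I^2 L^4 T^2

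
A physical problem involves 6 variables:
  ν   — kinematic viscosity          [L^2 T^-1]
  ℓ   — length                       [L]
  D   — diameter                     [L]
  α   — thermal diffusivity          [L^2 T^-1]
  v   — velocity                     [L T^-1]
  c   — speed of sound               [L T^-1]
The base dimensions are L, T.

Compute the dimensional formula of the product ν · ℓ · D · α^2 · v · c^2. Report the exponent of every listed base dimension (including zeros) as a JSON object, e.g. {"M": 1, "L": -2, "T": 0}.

{"L": 11, "T": -6}

Dimensional matrix (L×T by ν×ℓ×D×α×v×c):
  L: [ 2  1  1  2  1  1]
  T: [-1  0  0 -1 -1 -1]
  [L]: (1)·2+(1)·1+(1)·1+(2)·2+(1)·1+(2)·1 = 11
  [T]: (1)·-1+(1)·0+(1)·0+(2)·-1+(1)·-1+(2)·-1 = -6
⇒ L^11 T^-6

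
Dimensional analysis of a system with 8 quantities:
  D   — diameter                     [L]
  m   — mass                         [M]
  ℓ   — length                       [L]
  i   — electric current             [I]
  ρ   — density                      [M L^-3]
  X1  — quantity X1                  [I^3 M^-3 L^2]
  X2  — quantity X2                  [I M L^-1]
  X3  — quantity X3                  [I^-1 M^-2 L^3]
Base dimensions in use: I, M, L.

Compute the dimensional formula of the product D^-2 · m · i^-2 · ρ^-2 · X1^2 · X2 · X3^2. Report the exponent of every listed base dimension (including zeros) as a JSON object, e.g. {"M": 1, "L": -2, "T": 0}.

Exponent matrix [I,M,L] × [D,m,ℓ,i,ρ,X1,X2,X3]:
  I: [ 0  0  0  1  0  3  1 -1]
  M: [ 0  1  0  0  1 -3  1 -2]
  L: [ 1  0  1  0 -3  2 -1  3]
  [I]: (-2)·0+(1)·0+(-2)·1+(-2)·0+(2)·3+(1)·1+(2)·-1 = 3
  [M]: (-2)·0+(1)·1+(-2)·0+(-2)·1+(2)·-3+(1)·1+(2)·-2 = -10
  [L]: (-2)·1+(1)·0+(-2)·0+(-2)·-3+(2)·2+(1)·-1+(2)·3 = 13
⇒ I^3 M^-10 L^13

{"I": 3, "M": -10, "L": 13}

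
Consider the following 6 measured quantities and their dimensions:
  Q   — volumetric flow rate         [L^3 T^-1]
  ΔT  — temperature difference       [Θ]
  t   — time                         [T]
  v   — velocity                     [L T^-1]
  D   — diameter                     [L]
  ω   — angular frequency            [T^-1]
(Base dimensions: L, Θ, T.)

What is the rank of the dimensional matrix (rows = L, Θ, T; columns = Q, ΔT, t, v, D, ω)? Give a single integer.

Exponent matrix [L,Θ,T] × [Q,ΔT,t,v,D,ω]:
  L: [ 3  0  0  1  1  0]
  Θ: [ 0  1  0  0  0  0]
  T: [-1  0  1 -1  0 -1]
Echelon form has 3 nonzero rows (pivots: Q,ΔT,t)

3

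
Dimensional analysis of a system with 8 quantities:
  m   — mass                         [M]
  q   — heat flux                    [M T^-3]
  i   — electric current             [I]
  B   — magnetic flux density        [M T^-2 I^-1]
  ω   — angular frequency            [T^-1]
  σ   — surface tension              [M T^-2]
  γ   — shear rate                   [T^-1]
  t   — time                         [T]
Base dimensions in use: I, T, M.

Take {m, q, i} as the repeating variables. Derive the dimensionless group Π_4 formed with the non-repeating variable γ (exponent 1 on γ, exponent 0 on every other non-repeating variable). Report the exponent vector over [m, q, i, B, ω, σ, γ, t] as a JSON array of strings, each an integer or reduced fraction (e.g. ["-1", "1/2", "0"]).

["1/3", "-1/3", "0", "0", "0", "0", "1", "0"]

Exponent matrix [I,T,M] × [m,q,i,B,ω,σ,γ,t]:
  I: [ 0  0  1 -1  0  0  0  0]
  T: [ 0 -3  0 -2 -1 -2 -1  1]
  M: [ 1  1  0  1  0  1  0  0]
RREF → pivots at {m,q,i} ⇒ r = 3
Repeat: m,q,i; free: B,ω,σ,γ,t
RREF:
  r0: [   1    0    0  1/3 -1/3  1/3 -1/3  1/3]
  r1: [   0    1    0  2/3  1/3  2/3  1/3 -1/3]
  r2: [   0    0    1   -1    0    0    0    0]
Fix exponent of γ at 1, B at 0, ω at 0, σ at 0, t at 0; solve each RREF row for its pivot's exponent:
  r0: exp(m) + (-1/3)·1 = 0 ⇒ exp(m) = 1/3
  r1: exp(q) + (1/3)·1 = 0 ⇒ exp(q) = -1/3
  r2: exp(i) + (0)·1 = 0 ⇒ exp(i) = 0
Π_4 = m^(1/3) · q^(-1/3) · γ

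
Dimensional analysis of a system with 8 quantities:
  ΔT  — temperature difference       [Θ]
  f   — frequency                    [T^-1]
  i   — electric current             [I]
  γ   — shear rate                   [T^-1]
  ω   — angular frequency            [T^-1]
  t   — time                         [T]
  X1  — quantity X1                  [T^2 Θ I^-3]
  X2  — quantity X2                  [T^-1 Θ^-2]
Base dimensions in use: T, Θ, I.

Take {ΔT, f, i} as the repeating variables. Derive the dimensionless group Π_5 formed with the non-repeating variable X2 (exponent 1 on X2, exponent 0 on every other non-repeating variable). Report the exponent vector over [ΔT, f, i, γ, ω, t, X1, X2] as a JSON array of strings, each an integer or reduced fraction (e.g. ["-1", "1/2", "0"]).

["2", "-1", "0", "0", "0", "0", "0", "1"]

Write exponents as rows T,Θ,I / cols ΔT,f,i,γ,ω,t,X1,X2:
  T: [ 0 -1  0 -1 -1  1  2 -1]
  Θ: [ 1  0  0  0  0  0  1 -2]
  I: [ 0  0  1  0  0  0 -3  0]
RREF → pivots at {ΔT,f,i} ⇒ r = 3
Pivot set = {ΔT,f,i}, free = {γ,ω,t,X1,X2}
RREF:
  r0: [   1    0    0    0    0    0    1   -2]
  r1: [   0    1    0    1    1   -1   -2    1]
  r2: [   0    0    1    0    0    0   -3    0]
Fix exponent of X2 at 1, γ at 0, ω at 0, t at 0, X1 at 0; solve each RREF row for its pivot's exponent:
  r0: exp(ΔT) + (-2)·1 = 0 ⇒ exp(ΔT) = 2
  r1: exp(f) + (1)·1 = 0 ⇒ exp(f) = -1
  r2: exp(i) + (0)·1 = 0 ⇒ exp(i) = 0
Π_5 = ΔT^2 · f^-1 · X2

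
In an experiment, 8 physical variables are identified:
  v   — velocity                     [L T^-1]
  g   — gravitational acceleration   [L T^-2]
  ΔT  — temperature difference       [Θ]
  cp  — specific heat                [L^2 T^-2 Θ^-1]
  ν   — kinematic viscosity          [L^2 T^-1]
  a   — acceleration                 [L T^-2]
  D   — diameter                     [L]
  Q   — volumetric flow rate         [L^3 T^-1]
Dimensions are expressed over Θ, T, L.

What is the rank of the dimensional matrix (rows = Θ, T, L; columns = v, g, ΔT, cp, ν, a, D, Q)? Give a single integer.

Dimensional matrix (Θ×T×L by v×g×ΔT×cp×ν×a×D×Q):
  Θ: [ 0  0  1 -1  0  0  0  0]
  T: [-1 -2  0 -2 -1 -2  0 -1]
  L: [ 1  1  0  2  2  1  1  3]
Row reduction gives pivot columns v,g,ΔT; rank = 3

3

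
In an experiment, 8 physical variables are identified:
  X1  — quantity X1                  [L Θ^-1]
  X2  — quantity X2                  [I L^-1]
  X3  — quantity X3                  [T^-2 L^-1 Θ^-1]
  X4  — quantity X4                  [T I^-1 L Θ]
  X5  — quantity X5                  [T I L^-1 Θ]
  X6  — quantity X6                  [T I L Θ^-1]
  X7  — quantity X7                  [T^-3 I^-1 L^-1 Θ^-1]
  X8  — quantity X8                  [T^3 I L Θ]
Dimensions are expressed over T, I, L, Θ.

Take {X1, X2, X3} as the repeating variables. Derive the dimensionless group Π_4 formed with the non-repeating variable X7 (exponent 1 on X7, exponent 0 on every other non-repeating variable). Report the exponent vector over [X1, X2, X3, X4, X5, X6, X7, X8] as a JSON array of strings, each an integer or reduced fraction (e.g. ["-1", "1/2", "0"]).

["1/2", "1", "-3/2", "0", "0", "0", "1", "0"]

Dimensional matrix (T×I×L×Θ by X1×X2×X3×X4×X5×X6×X7×X8):
  T: [ 0  0 -2  1  1  1 -3  3]
  I: [ 0  1  0 -1  1  1 -1  1]
  L: [ 1 -1 -1  1 -1  1 -1  1]
  Θ: [-1  0 -1  1  1 -1 -1  1]
Row reduction gives pivot columns X1,X2,X3; rank = 3
Pivot set = {X1,X2,X3}, free = {X4,X5,X6,X7,X8}
RREF:
  r0: [   1    0    0 -1/2 -1/2  3/2 -1/2  1/2]
  r1: [   0    1    0   -1    1    1   -1    1]
  r2: [   0    0    1 -1/2 -1/2 -1/2  3/2 -3/2]
  r3: [   0    0    0    0    0    0    0    0]
Fix exponent of X7 at 1, X4 at 0, X5 at 0, X6 at 0, X8 at 0; solve each RREF row for its pivot's exponent:
  r0: exp(X1) + (-1/2)·1 = 0 ⇒ exp(X1) = 1/2
  r1: exp(X2) + (-1)·1 = 0 ⇒ exp(X2) = 1
  r2: exp(X3) + (3/2)·1 = 0 ⇒ exp(X3) = -3/2
Π_4 = X1^(1/2) · X2 · X3^(-3/2) · X7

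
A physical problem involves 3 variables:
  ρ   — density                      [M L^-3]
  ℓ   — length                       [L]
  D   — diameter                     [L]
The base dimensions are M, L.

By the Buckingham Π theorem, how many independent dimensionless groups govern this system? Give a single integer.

1

Exponent matrix [M,L] × [ρ,ℓ,D]:
  M: [ 1  0  0]
  L: [-3  1  1]
Row reduction gives pivot columns ρ,ℓ; rank = 2
Π count = n − r = 3 − 2 = 1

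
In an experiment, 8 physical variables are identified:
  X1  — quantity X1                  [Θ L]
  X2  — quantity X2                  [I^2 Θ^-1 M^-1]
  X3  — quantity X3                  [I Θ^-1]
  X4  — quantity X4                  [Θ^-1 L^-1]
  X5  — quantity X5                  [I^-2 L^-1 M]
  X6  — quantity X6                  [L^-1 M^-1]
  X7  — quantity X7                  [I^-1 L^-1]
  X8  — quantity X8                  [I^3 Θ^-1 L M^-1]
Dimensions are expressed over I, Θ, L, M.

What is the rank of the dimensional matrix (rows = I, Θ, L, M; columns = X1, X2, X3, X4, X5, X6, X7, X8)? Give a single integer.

Dimensional matrix (I×Θ×L×M by X1×X2×X3×X4×X5×X6×X7×X8):
  I: [ 0  2  1  0 -2  0 -1  3]
  Θ: [ 1 -1 -1 -1  0  0  0 -1]
  L: [ 1  0  0 -1 -1 -1 -1  1]
  M: [ 0 -1  0  0  1 -1  0 -1]
RREF → pivots at {X1,X2,X3} ⇒ r = 3

3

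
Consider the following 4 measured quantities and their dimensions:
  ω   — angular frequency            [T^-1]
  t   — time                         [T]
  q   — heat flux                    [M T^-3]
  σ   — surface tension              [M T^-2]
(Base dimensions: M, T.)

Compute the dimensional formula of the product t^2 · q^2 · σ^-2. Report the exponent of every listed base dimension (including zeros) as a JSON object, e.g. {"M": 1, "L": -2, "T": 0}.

Dimensional matrix (M×T by ω×t×q×σ):
  M: [ 0  0  1  1]
  T: [-1  1 -3 -2]
  [M]: (2)·0+(2)·1+(-2)·1 = 0
  [T]: (2)·1+(2)·-3+(-2)·-2 = 0
⇒ 1 (dimensionless)

{"M": 0, "T": 0}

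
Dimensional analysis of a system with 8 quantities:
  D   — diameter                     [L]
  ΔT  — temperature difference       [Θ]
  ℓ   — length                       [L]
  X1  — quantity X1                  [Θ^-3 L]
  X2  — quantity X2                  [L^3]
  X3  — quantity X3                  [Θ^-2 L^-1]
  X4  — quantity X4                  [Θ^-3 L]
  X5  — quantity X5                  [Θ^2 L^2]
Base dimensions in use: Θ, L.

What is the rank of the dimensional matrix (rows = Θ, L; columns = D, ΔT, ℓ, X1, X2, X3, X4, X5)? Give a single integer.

2

Exponent matrix [Θ,L] × [D,ΔT,ℓ,X1,X2,X3,X4,X5]:
  Θ: [ 0  1  0 -3  0 -2 -3  2]
  L: [ 1  0  1  1  3 -1  1  2]
Echelon form has 2 nonzero rows (pivots: D,ΔT)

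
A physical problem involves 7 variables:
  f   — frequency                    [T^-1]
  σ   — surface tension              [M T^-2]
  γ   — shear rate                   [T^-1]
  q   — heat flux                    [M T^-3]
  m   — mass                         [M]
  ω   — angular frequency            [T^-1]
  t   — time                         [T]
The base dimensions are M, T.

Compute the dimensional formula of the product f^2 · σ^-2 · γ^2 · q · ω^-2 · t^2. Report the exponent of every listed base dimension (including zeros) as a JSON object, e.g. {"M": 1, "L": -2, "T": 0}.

Exponent matrix [M,T] × [f,σ,γ,q,m,ω,t]:
  M: [ 0  1  0  1  1  0  0]
  T: [-1 -2 -1 -3  0 -1  1]
  [M]: (2)·0+(-2)·1+(2)·0+(1)·1+(-2)·0+(2)·0 = -1
  [T]: (2)·-1+(-2)·-2+(2)·-1+(1)·-3+(-2)·-1+(2)·1 = 1
⇒ M^-1 T

{"M": -1, "T": 1}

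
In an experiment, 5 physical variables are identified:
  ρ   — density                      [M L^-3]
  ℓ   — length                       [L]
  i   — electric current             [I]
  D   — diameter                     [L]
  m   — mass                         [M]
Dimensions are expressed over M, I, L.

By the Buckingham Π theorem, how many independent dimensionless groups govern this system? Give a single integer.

2

Write exponents as rows M,I,L / cols ρ,ℓ,i,D,m:
  M: [ 1  0  0  0  1]
  I: [ 0  0  1  0  0]
  L: [-3  1  0  1  0]
RREF → pivots at {ρ,ℓ,i} ⇒ r = 3
5 vars − rank 3 = 2 Π groups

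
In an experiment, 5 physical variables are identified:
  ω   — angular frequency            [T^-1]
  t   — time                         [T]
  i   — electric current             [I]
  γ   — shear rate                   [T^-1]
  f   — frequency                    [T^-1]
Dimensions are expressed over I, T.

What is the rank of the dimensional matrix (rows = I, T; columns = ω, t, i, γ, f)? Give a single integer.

Dimensional matrix (I×T by ω×t×i×γ×f):
  I: [ 0  0  1  0  0]
  T: [-1  1  0 -1 -1]
Row reduction gives pivot columns ω,i; rank = 2

2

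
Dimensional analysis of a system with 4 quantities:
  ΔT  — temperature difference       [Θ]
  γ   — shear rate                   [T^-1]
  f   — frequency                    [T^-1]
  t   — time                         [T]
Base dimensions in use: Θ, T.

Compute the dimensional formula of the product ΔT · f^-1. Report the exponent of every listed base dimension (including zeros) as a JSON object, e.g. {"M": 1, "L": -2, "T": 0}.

{"Θ": 1, "T": 1}

Dimensional matrix (Θ×T by ΔT×γ×f×t):
  Θ: [ 1  0  0  0]
  T: [ 0 -1 -1  1]
  [Θ]: (1)·1+(-1)·0 = 1
  [T]: (1)·0+(-1)·-1 = 1
⇒ Θ T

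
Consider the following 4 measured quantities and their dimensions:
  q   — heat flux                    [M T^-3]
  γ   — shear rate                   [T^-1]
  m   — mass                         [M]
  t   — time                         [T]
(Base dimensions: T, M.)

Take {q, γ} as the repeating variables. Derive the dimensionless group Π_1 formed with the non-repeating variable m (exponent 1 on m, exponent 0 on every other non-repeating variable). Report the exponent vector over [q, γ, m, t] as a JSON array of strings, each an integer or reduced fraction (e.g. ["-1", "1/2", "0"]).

Write exponents as rows T,M / cols q,γ,m,t:
  T: [-3 -1  0  1]
  M: [ 1  0  1  0]
Row reduction gives pivot columns q,γ; rank = 2
Pivot set = {q,γ}, free = {m,t}
RREF:
  r0: [   1    0    1    0]
  r1: [   0    1   -3   -1]
Fix exponent of m at 1, t at 0; solve each RREF row for its pivot's exponent:
  r0: exp(q) + (1)·1 = 0 ⇒ exp(q) = -1
  r1: exp(γ) + (-3)·1 = 0 ⇒ exp(γ) = 3
Π_1 = q^-1 · γ^3 · m

["-1", "3", "1", "0"]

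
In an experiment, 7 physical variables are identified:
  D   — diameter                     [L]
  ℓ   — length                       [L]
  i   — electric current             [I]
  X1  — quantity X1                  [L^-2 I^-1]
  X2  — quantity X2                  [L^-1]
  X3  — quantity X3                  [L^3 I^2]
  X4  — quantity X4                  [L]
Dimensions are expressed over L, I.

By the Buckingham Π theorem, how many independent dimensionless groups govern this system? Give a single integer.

5

Write exponents as rows L,I / cols D,ℓ,i,X1,X2,X3,X4:
  L: [ 1  1  0 -2 -1  3  1]
  I: [ 0  0  1 -1  0  2  0]
Echelon form has 2 nonzero rows (pivots: D,i)
7 vars − rank 2 = 5 Π groups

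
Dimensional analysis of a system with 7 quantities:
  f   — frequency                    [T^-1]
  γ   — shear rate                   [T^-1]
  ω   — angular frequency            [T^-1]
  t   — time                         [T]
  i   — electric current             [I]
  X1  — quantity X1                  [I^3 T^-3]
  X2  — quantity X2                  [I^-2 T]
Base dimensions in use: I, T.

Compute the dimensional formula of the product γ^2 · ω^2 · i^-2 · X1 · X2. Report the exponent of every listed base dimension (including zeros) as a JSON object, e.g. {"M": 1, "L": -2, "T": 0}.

{"I": -1, "T": -6}

Write exponents as rows I,T / cols f,γ,ω,t,i,X1,X2:
  I: [ 0  0  0  0  1  3 -2]
  T: [-1 -1 -1  1  0 -3  1]
  [I]: (2)·0+(2)·0+(-2)·1+(1)·3+(1)·-2 = -1
  [T]: (2)·-1+(2)·-1+(-2)·0+(1)·-3+(1)·1 = -6
⇒ I^-1 T^-6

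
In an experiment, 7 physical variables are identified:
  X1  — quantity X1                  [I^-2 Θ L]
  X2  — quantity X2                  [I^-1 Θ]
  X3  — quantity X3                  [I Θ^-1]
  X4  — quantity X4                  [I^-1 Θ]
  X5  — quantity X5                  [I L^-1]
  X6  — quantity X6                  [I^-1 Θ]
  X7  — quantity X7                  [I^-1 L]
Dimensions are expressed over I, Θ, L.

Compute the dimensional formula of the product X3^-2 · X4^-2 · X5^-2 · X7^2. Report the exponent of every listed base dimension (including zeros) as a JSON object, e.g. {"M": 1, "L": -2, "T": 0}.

{"I": -4, "Θ": 0, "L": 4}

Dimensional matrix (I×Θ×L by X1×X2×X3×X4×X5×X6×X7):
  I: [-2 -1  1 -1  1 -1 -1]
  Θ: [ 1  1 -1  1  0  1  0]
  L: [ 1  0  0  0 -1  0  1]
  [I]: (-2)·1+(-2)·-1+(-2)·1+(2)·-1 = -4
  [Θ]: (-2)·-1+(-2)·1+(-2)·0+(2)·0 = 0
  [L]: (-2)·0+(-2)·0+(-2)·-1+(2)·1 = 4
⇒ I^-4 L^4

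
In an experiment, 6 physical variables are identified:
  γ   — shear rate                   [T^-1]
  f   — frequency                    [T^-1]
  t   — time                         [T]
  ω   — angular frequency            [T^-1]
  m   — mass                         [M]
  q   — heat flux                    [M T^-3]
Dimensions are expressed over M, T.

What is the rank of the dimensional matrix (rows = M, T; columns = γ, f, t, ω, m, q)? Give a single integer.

2

Write exponents as rows M,T / cols γ,f,t,ω,m,q:
  M: [ 0  0  0  0  1  1]
  T: [-1 -1  1 -1  0 -3]
Row reduction gives pivot columns γ,m; rank = 2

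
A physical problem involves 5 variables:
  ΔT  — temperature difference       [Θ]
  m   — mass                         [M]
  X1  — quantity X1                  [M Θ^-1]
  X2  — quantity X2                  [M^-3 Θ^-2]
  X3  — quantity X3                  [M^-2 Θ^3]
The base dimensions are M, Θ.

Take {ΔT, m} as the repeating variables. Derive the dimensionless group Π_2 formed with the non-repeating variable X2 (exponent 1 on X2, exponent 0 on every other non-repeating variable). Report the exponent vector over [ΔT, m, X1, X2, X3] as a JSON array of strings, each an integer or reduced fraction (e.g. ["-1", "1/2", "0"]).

["2", "3", "0", "1", "0"]

Exponent matrix [M,Θ] × [ΔT,m,X1,X2,X3]:
  M: [ 0  1  1 -3 -2]
  Θ: [ 1  0 -1 -2  3]
Echelon form has 2 nonzero rows (pivots: ΔT,m)
Repeat: ΔT,m; free: X1,X2,X3
RREF:
  r0: [   1    0   -1   -2    3]
  r1: [   0    1    1   -3   -2]
Fix exponent of X2 at 1, X1 at 0, X3 at 0; solve each RREF row for its pivot's exponent:
  r0: exp(ΔT) + (-2)·1 = 0 ⇒ exp(ΔT) = 2
  r1: exp(m) + (-3)·1 = 0 ⇒ exp(m) = 3
Π_2 = ΔT^2 · m^3 · X2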